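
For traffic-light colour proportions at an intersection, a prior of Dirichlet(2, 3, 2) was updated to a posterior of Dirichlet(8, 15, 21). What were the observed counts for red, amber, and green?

counts (6, 12, 19)

For a Dirichlet(α) prior with multinomial counts c, the posterior is Dirichlet(α + c) componentwise.
Counts are posterior − prior componentwise: 8−2=6, 15−3=12, 21−2=19.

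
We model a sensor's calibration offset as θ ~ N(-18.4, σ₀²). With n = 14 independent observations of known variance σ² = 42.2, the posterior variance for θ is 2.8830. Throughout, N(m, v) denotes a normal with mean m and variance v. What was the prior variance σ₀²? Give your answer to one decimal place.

σ₀² = 66.2

Posterior precision equals prior precision plus data precision: 1/σ_n² = 1/σ₀² + n/σ².
So 1/σ₀² = 1/2.8830 − 14/42.2 = 0.346861 − 0.331754 = 0.015107.
Hence σ₀² = 1/0.015107 ≈ 66.2.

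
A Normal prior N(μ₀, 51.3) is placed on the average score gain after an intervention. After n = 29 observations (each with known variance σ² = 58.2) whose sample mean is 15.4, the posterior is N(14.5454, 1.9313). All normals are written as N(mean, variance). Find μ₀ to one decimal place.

With known observation variance, the Normal–Normal posterior has precision τ_n = τ₀ + n/σ² and mean μ_n = (τ₀μ₀ + (n/σ²)x̄)/τ_n.
Here τ₀ = 1/51.3 = 0.019493 and τ_data = 29/58.2 = 0.498282, so τ_n = 0.517775.
Rearranging for μ₀: μ₀ = (μ_n·τ_n − τ_data·x̄)/τ₀ = (14.5454·0.517775 − 0.498282·15.4) / 0.019493 = -0.142298/0.019493 ≈ -7.3.

μ₀ = -7.3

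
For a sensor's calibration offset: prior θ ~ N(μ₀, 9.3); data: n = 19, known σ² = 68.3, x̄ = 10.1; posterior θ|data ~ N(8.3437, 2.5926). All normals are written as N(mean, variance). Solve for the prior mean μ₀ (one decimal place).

μ₀ = 3.8

With known observation variance, the Normal–Normal posterior has precision τ_n = τ₀ + n/σ² and mean μ_n = (τ₀μ₀ + (n/σ²)x̄)/τ_n.
Here τ₀ = 1/9.3 = 0.107527 and τ_data = 19/68.3 = 0.278184, so τ_n = 0.385711.
Rearranging for μ₀: μ₀ = (μ_n·τ_n − τ_data·x̄)/τ₀ = (8.3437·0.385711 − 0.278184·10.1) / 0.107527 = 0.408598/0.107527 ≈ 3.8.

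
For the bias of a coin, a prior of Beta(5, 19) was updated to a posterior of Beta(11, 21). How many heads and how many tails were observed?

6 heads and 2 tails

Under Beta–binomial conjugacy the posterior parameters are (a+s, b+f).
So s = 11 − 5 = 6 and f = 21 − 19 = 2.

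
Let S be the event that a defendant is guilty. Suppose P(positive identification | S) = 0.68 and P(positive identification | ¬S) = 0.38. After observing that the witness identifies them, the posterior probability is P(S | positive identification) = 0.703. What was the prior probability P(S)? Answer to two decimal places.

P(S) = 0.57

In odds form, posterior odds = prior odds × likelihood ratio, so prior odds = posterior odds ÷ LR.
Posterior odds = 0.703/(1−0.703) = 2.3670. LR = 0.68/0.38 = 1.7895.
Prior odds = 2.3670/1.7895 = 1.3227, so P(S) = 1.3227/(1+1.3227) ≈ 0.57.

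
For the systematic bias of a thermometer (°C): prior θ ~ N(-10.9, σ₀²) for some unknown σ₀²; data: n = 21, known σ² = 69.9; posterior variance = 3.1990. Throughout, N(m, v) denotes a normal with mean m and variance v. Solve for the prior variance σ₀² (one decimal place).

For the Normal–Normal model with known σ², precisions add: τ_n = τ₀ + n/σ².
So 1/σ₀² = 1/3.1990 − 21/69.9 = 0.312598 − 0.300429 = 0.012169.
Hence σ₀² = 1/0.012169 ≈ 82.2.

σ₀² = 82.2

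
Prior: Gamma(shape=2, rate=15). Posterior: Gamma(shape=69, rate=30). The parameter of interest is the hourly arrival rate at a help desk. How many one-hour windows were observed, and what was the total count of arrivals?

n = 15 one-hour windows with total 67 arrivals

A Gamma(α, β) prior (rate parametrization) on a Poisson rate with n observations summing to S gives posterior Gamma(α+S, β+n).
Matching: Σxᵢ = 69 − 2 = 67 and n = 30 − 15 = 15.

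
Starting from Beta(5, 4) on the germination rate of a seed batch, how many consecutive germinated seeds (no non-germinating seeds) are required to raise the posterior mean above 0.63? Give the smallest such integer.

After k germinated seeds and 0 non-germinating seeds the posterior is Beta(5+k, 4), with mean (5+k)/(5+4+k).
Set (5+k)/(9+k) > 0.63 and solve: k > (0.63·9 − 5)/(1 − 0.63) = 1.811.
The smallest integer exceeding 1.811 is 2.

k = 2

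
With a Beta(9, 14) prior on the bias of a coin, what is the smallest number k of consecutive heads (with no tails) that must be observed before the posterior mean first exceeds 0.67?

After k heads and 0 tails the posterior is Beta(9+k, 14), with mean (9+k)/(9+14+k).
Set (9+k)/(23+k) > 0.67 and solve: k > (0.67·23 − 9)/(1 − 0.67) = 19.424.
The smallest integer exceeding 19.424 is 20.

k = 20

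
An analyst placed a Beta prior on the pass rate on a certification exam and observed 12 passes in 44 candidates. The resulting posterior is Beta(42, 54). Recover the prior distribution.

Beta(30, 22)

Under Beta–binomial conjugacy the posterior parameters are (a+s, b+f).
So a = 42 − 12 = 30 and b = 54 − 32 = 22.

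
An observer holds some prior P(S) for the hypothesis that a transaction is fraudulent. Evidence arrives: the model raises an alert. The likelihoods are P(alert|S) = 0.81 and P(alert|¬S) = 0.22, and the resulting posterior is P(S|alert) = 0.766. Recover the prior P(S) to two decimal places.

P(S) = 0.47

Bayes' rule in odds form gives O(S|E) = O(S)·[P(E|S)/P(E|¬S)], hence O(S) = O(S|E)/LR.
Posterior odds = 0.766/(1−0.766) = 3.2735. LR = 0.81/0.22 = 3.6818.
Prior odds = 3.2735/3.6818 = 0.8891, so P(S) = 0.8891/(1+0.8891) ≈ 0.47.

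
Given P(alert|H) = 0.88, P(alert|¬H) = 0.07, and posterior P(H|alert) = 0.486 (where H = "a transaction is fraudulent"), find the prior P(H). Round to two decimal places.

Bayes' rule in odds form gives O(H|E) = O(H)·[P(E|H)/P(E|¬H)], hence O(H) = O(H|E)/LR.
Posterior odds = 0.486/(1−0.486) = 0.9455. LR = 0.88/0.07 = 12.5714.
Prior odds = 0.9455/12.5714 = 0.0752, so P(H) = 0.0752/(1+0.0752) ≈ 0.07.

P(H) = 0.07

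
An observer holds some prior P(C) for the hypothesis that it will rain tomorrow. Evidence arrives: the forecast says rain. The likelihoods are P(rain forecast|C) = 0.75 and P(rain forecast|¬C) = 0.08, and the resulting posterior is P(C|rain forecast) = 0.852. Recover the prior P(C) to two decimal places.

Bayes' rule in odds form gives O(C|E) = O(C)·[P(E|C)/P(E|¬C)], hence O(C) = O(C|E)/LR.
Posterior odds = 0.852/(1−0.852) = 5.7568. LR = 0.75/0.08 = 9.3750.
Prior odds = 5.7568/9.3750 = 0.6141, so P(C) = 0.6141/(1+0.6141) ≈ 0.38.

P(C) = 0.38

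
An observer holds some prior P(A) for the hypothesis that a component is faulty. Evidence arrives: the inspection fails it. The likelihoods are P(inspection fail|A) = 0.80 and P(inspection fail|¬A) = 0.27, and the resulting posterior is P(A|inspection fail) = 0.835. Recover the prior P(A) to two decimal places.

Bayes' rule in odds form gives O(A|E) = O(A)·[P(E|A)/P(E|¬A)], hence O(A) = O(A|E)/LR.
Posterior odds = 0.835/(1−0.835) = 5.0606. LR = 0.80/0.27 = 2.9630.
Prior odds = 5.0606/2.9630 = 1.7079, so P(A) = 1.7079/(1+1.7079) ≈ 0.63.

P(A) = 0.63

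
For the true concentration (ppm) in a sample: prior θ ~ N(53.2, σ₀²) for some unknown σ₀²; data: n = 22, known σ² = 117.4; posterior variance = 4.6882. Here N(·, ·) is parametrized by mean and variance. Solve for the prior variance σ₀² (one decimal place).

Posterior precision equals prior precision plus data precision: 1/σ_n² = 1/σ₀² + n/σ².
So 1/σ₀² = 1/4.6882 − 22/117.4 = 0.213301 − 0.187394 = 0.025907.
Hence σ₀² = 1/0.025907 ≈ 38.6.

σ₀² = 38.6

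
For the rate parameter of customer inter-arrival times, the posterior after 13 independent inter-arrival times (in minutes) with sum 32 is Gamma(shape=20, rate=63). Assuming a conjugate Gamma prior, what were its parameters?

For an exponential likelihood with a Gamma(α, β) prior on the rate, n observations with total T give posterior Gamma(α+n, β+T).
So α = 20 − 13 = 7 and β = 63 − 32 = 31.

Gamma(shape=7, rate=31)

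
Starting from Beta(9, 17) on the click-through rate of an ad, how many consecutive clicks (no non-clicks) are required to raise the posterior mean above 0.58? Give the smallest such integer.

After k clicks and 0 non-clicks the posterior is Beta(9+k, 17), with mean (9+k)/(9+17+k).
Set (9+k)/(26+k) > 0.58 and solve: k > (0.58·26 − 9)/(1 − 0.58) = 14.476.
The smallest integer exceeding 14.476 is 15, and checking k=15: (24)/(41) = 0.5854 > 0.58.

k = 15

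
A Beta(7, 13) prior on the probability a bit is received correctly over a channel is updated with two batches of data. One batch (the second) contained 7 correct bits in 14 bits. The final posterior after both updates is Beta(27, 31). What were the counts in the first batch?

13 correct bits and 11 errors

Sequential conjugate updates are equivalent to a single update on the pooled data, so total successes = posterior α − prior α and total failures = posterior β − prior β.
Total across both batches: 27−7=20 correct bits, 31−13=18 errors.
Subtract the second batch: 20−7=13 correct bits and 18−7=11 errors.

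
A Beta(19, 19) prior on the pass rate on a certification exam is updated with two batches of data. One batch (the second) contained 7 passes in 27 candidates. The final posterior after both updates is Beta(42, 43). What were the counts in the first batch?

Sequential conjugate updates are equivalent to a single update on the pooled data, so total successes = posterior α − prior α and total failures = posterior β − prior β.
Total across both batches: 42−19=23 passes, 43−19=24 failures.
Subtract the second batch: 23−7=16 passes and 24−20=4 failures.

16 passes and 4 failures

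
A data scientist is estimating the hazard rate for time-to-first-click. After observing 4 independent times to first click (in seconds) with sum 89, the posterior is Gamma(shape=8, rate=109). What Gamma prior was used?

Gamma(shape=4, rate=20)

For an exponential likelihood with a Gamma(α, β) prior on the rate, n observations with total T give posterior Gamma(α+n, β+T).
So α = 8 − 4 = 4 and β = 109 − 89 = 20.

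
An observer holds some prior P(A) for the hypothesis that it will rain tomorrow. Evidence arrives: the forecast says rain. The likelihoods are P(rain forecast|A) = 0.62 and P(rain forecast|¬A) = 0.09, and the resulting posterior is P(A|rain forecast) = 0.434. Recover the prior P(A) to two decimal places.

In odds form, posterior odds = prior odds × likelihood ratio, so prior odds = posterior odds ÷ LR.
Posterior odds = 0.434/(1−0.434) = 0.7668. LR = 0.62/0.09 = 6.8889.
Prior odds = 0.7668/6.8889 = 0.1113, so P(A) = 0.1113/(1+0.1113) ≈ 0.10.

P(A) = 0.10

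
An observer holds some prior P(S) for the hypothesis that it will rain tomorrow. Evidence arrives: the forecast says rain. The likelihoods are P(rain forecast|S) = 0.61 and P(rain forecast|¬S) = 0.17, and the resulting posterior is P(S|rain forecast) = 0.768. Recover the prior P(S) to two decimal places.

P(S) = 0.48

Bayes' rule in odds form gives O(S|E) = O(S)·[P(E|S)/P(E|¬S)], hence O(S) = O(S|E)/LR.
Posterior odds = 0.768/(1−0.768) = 3.3103. LR = 0.61/0.17 = 3.5882.
Prior odds = 3.3103/3.5882 = 0.9226, so P(S) = 0.9226/(1+0.9226) ≈ 0.48.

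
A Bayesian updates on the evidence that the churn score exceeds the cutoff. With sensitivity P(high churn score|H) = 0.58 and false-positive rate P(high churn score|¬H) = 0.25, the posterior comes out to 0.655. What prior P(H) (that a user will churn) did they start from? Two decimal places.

Bayes' rule in odds form gives O(H|E) = O(H)·[P(E|H)/P(E|¬H)], hence O(H) = O(H|E)/LR.
Posterior odds = 0.655/(1−0.655) = 1.8986. LR = 0.58/0.25 = 2.3200.
Prior odds = 1.8986/2.3200 = 0.8184, so P(H) = 0.8184/(1+0.8184) ≈ 0.45.

P(H) = 0.45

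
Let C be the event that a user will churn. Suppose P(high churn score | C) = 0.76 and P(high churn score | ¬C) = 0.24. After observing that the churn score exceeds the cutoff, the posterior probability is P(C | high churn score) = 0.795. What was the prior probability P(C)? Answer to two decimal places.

In odds form, posterior odds = prior odds × likelihood ratio, so prior odds = posterior odds ÷ LR.
Posterior odds = 0.795/(1−0.795) = 3.8780. LR = 0.76/0.24 = 3.1667.
Prior odds = 3.8780/3.1667 = 1.2246, so P(C) = 1.2246/(1+1.2246) ≈ 0.55.

P(C) = 0.55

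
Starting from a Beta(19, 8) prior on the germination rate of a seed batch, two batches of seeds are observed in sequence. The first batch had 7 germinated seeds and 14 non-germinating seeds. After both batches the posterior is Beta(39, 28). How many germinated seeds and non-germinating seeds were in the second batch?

13 germinated seeds and 6 non-germinating seeds

Sequential conjugate updates are equivalent to a single update on the pooled data, so total successes = posterior α − prior α and total failures = posterior β − prior β.
Total across both batches: 39−19=20 germinated seeds, 28−8=20 non-germinating seeds.
Subtract the first batch: 20−7=13 germinated seeds and 20−14=6 non-germinating seeds.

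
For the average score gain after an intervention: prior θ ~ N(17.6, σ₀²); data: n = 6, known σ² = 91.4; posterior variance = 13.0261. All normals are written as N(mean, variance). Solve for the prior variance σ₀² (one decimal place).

Posterior precision equals prior precision plus data precision: 1/σ_n² = 1/σ₀² + n/σ².
So 1/σ₀² = 1/13.0261 − 6/91.4 = 0.076769 − 0.065646 = 0.011123.
Hence σ₀² = 1/0.011123 ≈ 89.9.

σ₀² = 89.9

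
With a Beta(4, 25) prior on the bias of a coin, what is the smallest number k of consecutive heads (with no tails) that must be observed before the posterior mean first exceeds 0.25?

k = 5

After k heads and 0 tails the posterior is Beta(4+k, 25), with mean (4+k)/(4+25+k).
Set (4+k)/(29+k) > 0.25 and solve: k > (0.25·29 − 4)/(1 − 0.25) = 4.333.
The smallest integer exceeding 4.333 is 5, and checking k=5: (9)/(34) = 0.2647 > 0.25.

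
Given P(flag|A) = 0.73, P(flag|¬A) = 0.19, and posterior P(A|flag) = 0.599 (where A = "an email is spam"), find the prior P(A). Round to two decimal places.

Bayes' rule in odds form gives O(A|E) = O(A)·[P(E|A)/P(E|¬A)], hence O(A) = O(A|E)/LR.
Posterior odds = 0.599/(1−0.599) = 1.4938. LR = 0.73/0.19 = 3.8421.
Prior odds = 1.4938/3.8421 = 0.3888, so P(A) = 0.3888/(1+0.3888) ≈ 0.28.

P(A) = 0.28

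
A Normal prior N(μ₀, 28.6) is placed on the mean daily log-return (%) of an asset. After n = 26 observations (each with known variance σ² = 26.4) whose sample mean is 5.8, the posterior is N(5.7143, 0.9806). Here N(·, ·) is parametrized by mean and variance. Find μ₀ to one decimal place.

The posterior mean is a precision-weighted average: μ_n = (τ₀μ₀ + τ_data·x̄)/(τ₀+τ_data), with τ₀=1/σ₀² and τ_data=n/σ².
Here τ₀ = 1/28.6 = 0.034965 and τ_data = 26/26.4 = 0.984848, so τ_n = 1.019813.
Rearranging for μ₀: μ₀ = (μ_n·τ_n − τ_data·x̄)/τ₀ = (5.7143·1.019813 − 0.984848·5.8) / 0.034965 = 0.115399/0.034965 ≈ 3.3.

μ₀ = 3.3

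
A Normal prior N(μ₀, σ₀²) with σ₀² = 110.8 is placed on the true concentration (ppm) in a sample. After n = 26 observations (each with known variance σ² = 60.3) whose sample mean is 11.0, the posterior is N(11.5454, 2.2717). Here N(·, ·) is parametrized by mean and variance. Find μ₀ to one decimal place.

The posterior mean is a precision-weighted average: μ_n = (τ₀μ₀ + τ_data·x̄)/(τ₀+τ_data), with τ₀=1/σ₀² and τ_data=n/σ².
Here τ₀ = 1/110.8 = 0.009025 and τ_data = 26/60.3 = 0.431177, so τ_n = 0.440202.
Rearranging for μ₀: μ₀ = (μ_n·τ_n − τ_data·x̄)/τ₀ = (11.5454·0.440202 − 0.431177·11.0) / 0.009025 = 0.339361/0.009025 ≈ 37.6.

μ₀ = 37.6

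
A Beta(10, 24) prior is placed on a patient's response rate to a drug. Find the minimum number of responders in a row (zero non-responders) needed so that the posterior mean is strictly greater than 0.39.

k = 6

After k responders and 0 non-responders the posterior is Beta(10+k, 24), with mean (10+k)/(10+24+k).
Set (10+k)/(34+k) > 0.39 and solve: k > (0.39·34 − 10)/(1 − 0.39) = 5.344.
The smallest integer exceeding 5.344 is 6, and checking k=6: (16)/(40) = 0.4000 > 0.39.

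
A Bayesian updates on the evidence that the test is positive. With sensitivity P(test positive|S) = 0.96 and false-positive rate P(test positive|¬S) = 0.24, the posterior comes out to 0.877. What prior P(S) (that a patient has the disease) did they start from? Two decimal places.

In odds form, posterior odds = prior odds × likelihood ratio, so prior odds = posterior odds ÷ LR.
Posterior odds = 0.877/(1−0.877) = 7.1301. LR = 0.96/0.24 = 4.0000.
Prior odds = 7.1301/4.0000 = 1.7825, so P(S) = 1.7825/(1+1.7825) ≈ 0.64.

P(S) = 0.64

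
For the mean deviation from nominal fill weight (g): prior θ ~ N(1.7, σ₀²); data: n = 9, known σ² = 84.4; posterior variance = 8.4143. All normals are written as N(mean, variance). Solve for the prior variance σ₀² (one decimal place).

For the Normal–Normal model with known σ², precisions add: τ_n = τ₀ + n/σ².
So 1/σ₀² = 1/8.4143 − 9/84.4 = 0.118845 − 0.106635 = 0.012210.
Hence σ₀² = 1/0.012210 ≈ 81.9.

σ₀² = 81.9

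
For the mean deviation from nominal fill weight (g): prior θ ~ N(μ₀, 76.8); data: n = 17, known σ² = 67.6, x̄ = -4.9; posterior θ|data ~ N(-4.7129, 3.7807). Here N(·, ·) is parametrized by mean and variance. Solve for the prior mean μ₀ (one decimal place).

The posterior mean is a precision-weighted average: μ_n = (τ₀μ₀ + τ_data·x̄)/(τ₀+τ_data), with τ₀=1/σ₀² and τ_data=n/σ².
Here τ₀ = 1/76.8 = 0.013021 and τ_data = 17/67.6 = 0.251479, so τ_n = 0.264500.
Rearranging for μ₀: μ₀ = (μ_n·τ_n − τ_data·x̄)/τ₀ = (-4.7129·0.264500 − 0.251479·-4.9) / 0.013021 = -0.014315/0.013021 ≈ -1.1.

μ₀ = -1.1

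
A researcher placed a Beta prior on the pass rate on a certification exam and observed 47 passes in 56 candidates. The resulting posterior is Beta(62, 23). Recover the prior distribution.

Beta(15, 14)

A Beta(a, b) prior with s successes and f failures in binomial data gives a Beta(a+s, b+f) posterior.
So a = 62 − 47 = 15 and b = 23 − 9 = 14.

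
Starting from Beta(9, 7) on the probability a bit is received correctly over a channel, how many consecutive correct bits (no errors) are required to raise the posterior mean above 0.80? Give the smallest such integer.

k = 20

After k correct bits and 0 errors the posterior is Beta(9+k, 7), with mean (9+k)/(9+7+k).
Set (9+k)/(16+k) > 0.80 and solve: k > (0.80·16 − 9)/(1 − 0.80) = 19.000.
The smallest integer exceeding 19.000 is 20.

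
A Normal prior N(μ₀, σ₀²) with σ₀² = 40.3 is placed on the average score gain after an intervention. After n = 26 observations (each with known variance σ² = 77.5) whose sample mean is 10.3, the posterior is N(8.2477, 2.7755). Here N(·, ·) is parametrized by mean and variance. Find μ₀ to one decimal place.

μ₀ = -19.5

With known observation variance, the Normal–Normal posterior has precision τ_n = τ₀ + n/σ² and mean μ_n = (τ₀μ₀ + (n/σ²)x̄)/τ_n.
Here τ₀ = 1/40.3 = 0.024814 and τ_data = 26/77.5 = 0.335484, so τ_n = 0.360298.
Rearranging for μ₀: μ₀ = (μ_n·τ_n − τ_data·x̄)/τ₀ = (8.2477·0.360298 − 0.335484·10.3) / 0.024814 = -0.483855/0.024814 ≈ -19.5.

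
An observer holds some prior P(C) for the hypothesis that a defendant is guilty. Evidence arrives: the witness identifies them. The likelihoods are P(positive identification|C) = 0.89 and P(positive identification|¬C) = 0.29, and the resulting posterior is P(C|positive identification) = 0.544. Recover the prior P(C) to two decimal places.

P(C) = 0.28

In odds form, posterior odds = prior odds × likelihood ratio, so prior odds = posterior odds ÷ LR.
Posterior odds = 0.544/(1−0.544) = 1.1930. LR = 0.89/0.29 = 3.0690.
Prior odds = 1.1930/3.0690 = 0.3887, so P(C) = 0.3887/(1+0.3887) ≈ 0.28.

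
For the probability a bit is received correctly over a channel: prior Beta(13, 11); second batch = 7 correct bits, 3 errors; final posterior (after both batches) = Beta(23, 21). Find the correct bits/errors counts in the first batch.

3 correct bits and 7 errors

Because Beta–binomial updating is additive in the counts, the combined data contributed (α_post−α_prior, β_post−β_prior) successes and failures.
Total across both batches: 23−13=10 correct bits, 21−11=10 errors.
Subtract the second batch: 10−7=3 correct bits and 10−3=7 errors.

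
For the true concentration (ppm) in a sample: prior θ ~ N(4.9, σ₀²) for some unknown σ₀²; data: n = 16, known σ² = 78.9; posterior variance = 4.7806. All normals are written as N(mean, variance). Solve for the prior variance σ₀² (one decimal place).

σ₀² = 156.5

For the Normal–Normal model with known σ², precisions add: τ_n = τ₀ + n/σ².
So 1/σ₀² = 1/4.7806 − 16/78.9 = 0.209179 − 0.202788 = 0.006391.
Hence σ₀² = 1/0.006391 ≈ 156.5.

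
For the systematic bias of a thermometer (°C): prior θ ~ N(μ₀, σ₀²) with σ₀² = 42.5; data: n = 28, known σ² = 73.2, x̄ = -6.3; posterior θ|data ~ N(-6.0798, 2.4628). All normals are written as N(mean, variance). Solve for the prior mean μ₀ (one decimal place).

μ₀ = -2.5

With known observation variance, the Normal–Normal posterior has precision τ_n = τ₀ + n/σ² and mean μ_n = (τ₀μ₀ + (n/σ²)x̄)/τ_n.
Here τ₀ = 1/42.5 = 0.023529 and τ_data = 28/73.2 = 0.382514, so τ_n = 0.406043.
Rearranging for μ₀: μ₀ = (μ_n·τ_n − τ_data·x̄)/τ₀ = (-6.0798·0.406043 − 0.382514·-6.3) / 0.023529 = -0.058822/0.023529 ≈ -2.5.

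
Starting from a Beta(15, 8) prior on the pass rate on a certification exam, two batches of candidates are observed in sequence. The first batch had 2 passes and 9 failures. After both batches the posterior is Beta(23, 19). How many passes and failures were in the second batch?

Sequential conjugate updates are equivalent to a single update on the pooled data, so total successes = posterior α − prior α and total failures = posterior β − prior β.
Total across both batches: 23−15=8 passes, 19−8=11 failures.
Subtract the first batch: 8−2=6 passes and 11−9=2 failures.

6 passes and 2 failures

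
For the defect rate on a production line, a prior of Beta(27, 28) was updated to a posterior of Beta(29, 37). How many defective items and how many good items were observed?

Beta is conjugate to the binomial likelihood: posterior = Beta(a+s, b+f).
So s = 29 − 27 = 2 and f = 37 − 28 = 9.

2 defective items and 9 good items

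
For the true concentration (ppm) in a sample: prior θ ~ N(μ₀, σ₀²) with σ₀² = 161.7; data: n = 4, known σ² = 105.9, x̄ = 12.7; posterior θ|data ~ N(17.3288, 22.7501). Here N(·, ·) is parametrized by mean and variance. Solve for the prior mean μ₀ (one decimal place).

With known observation variance, the Normal–Normal posterior has precision τ_n = τ₀ + n/σ² and mean μ_n = (τ₀μ₀ + (n/σ²)x̄)/τ_n.
Here τ₀ = 1/161.7 = 0.006184 and τ_data = 4/105.9 = 0.037771, so τ_n = 0.043955.
Rearranging for μ₀: μ₀ = (μ_n·τ_n − τ_data·x̄)/τ₀ = (17.3288·0.043955 − 0.037771·12.7) / 0.006184 = 0.281996/0.006184 ≈ 45.6.

μ₀ = 45.6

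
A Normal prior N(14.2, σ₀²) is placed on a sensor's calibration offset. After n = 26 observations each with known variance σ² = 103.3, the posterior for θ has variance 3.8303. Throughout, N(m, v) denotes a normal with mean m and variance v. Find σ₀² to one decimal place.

For the Normal–Normal model with known σ², precisions add: τ_n = τ₀ + n/σ².
So 1/σ₀² = 1/3.8303 − 26/103.3 = 0.261076 − 0.251694 = 0.009382.
Hence σ₀² = 1/0.009382 ≈ 106.6.

σ₀² = 106.6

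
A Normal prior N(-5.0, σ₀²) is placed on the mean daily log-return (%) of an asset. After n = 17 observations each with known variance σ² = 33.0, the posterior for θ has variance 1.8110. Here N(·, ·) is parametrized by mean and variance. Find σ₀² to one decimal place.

Posterior precision equals prior precision plus data precision: 1/σ_n² = 1/σ₀² + n/σ².
So 1/σ₀² = 1/1.8110 − 17/33.0 = 0.552181 − 0.515152 = 0.037029.
Hence σ₀² = 1/0.037029 ≈ 27.0.

σ₀² = 27.0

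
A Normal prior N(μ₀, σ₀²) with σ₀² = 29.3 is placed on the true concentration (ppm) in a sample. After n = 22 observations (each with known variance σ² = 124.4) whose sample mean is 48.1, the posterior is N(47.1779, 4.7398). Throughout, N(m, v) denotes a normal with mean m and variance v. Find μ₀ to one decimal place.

μ₀ = 42.4

The posterior mean is a precision-weighted average: μ_n = (τ₀μ₀ + τ_data·x̄)/(τ₀+τ_data), with τ₀=1/σ₀² and τ_data=n/σ².
Here τ₀ = 1/29.3 = 0.034130 and τ_data = 22/124.4 = 0.176849, so τ_n = 0.210979.
Rearranging for μ₀: μ₀ = (μ_n·τ_n − τ_data·x̄)/τ₀ = (47.1779·0.210979 − 0.176849·48.1) / 0.034130 = 1.447109/0.034130 ≈ 42.4.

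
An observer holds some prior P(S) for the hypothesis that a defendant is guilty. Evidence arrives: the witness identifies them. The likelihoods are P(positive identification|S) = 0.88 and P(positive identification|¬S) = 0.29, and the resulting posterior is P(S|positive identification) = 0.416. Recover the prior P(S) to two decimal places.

P(S) = 0.19

In odds form, posterior odds = prior odds × likelihood ratio, so prior odds = posterior odds ÷ LR.
Posterior odds = 0.416/(1−0.416) = 0.7123. LR = 0.88/0.29 = 3.0345.
Prior odds = 0.7123/3.0345 = 0.2347, so P(S) = 0.2347/(1+0.2347) ≈ 0.19.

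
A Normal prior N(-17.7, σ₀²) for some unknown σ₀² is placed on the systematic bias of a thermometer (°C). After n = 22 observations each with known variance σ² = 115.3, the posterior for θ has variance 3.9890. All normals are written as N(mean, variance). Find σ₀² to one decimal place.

σ₀² = 16.7

For the Normal–Normal model with known σ², precisions add: τ_n = τ₀ + n/σ².
So 1/σ₀² = 1/3.9890 − 22/115.3 = 0.250689 − 0.190807 = 0.059882.
Hence σ₀² = 1/0.059882 ≈ 16.7.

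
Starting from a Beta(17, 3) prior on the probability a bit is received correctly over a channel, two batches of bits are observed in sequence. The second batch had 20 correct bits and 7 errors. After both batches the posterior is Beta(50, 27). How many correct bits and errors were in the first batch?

13 correct bits and 17 errors

Sequential conjugate updates are equivalent to a single update on the pooled data, so total successes = posterior α − prior α and total failures = posterior β − prior β.
Total across both batches: 50−17=33 correct bits, 27−3=24 errors.
Subtract the second batch: 33−20=13 correct bits and 24−7=17 errors.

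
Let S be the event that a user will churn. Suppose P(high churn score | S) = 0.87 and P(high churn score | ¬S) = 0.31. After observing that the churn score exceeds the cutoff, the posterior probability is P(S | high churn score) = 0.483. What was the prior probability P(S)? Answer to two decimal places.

Bayes' rule in odds form gives O(S|E) = O(S)·[P(E|S)/P(E|¬S)], hence O(S) = O(S|E)/LR.
Posterior odds = 0.483/(1−0.483) = 0.9342. LR = 0.87/0.31 = 2.8065.
Prior odds = 0.9342/2.8065 = 0.3329, so P(S) = 0.3329/(1+0.3329) ≈ 0.25.

P(S) = 0.25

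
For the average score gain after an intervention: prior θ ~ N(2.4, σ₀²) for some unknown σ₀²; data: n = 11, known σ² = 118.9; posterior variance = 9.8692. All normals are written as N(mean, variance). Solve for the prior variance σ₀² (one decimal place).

σ₀² = 113.5

For the Normal–Normal model with known σ², precisions add: τ_n = τ₀ + n/σ².
So 1/σ₀² = 1/9.8692 − 11/118.9 = 0.101325 − 0.092515 = 0.008810.
Hence σ₀² = 1/0.008810 ≈ 113.5.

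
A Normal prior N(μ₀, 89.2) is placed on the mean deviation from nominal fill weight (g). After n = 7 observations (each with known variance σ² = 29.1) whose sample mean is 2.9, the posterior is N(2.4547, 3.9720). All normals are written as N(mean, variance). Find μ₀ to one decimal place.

μ₀ = -7.1

With known observation variance, the Normal–Normal posterior has precision τ_n = τ₀ + n/σ² and mean μ_n = (τ₀μ₀ + (n/σ²)x̄)/τ_n.
Here τ₀ = 1/89.2 = 0.011211 and τ_data = 7/29.1 = 0.240550, so τ_n = 0.251761.
Rearranging for μ₀: μ₀ = (μ_n·τ_n − τ_data·x̄)/τ₀ = (2.4547·0.251761 − 0.240550·2.9) / 0.011211 = -0.079597/0.011211 ≈ -7.1.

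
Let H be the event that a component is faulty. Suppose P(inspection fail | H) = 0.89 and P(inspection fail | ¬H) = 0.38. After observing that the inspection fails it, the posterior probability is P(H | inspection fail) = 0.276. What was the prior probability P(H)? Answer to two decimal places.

P(H) = 0.14

Bayes' rule in odds form gives O(H|E) = O(H)·[P(E|H)/P(E|¬H)], hence O(H) = O(H|E)/LR.
Posterior odds = 0.276/(1−0.276) = 0.3812. LR = 0.89/0.38 = 2.3421.
Prior odds = 0.3812/2.3421 = 0.1628, so P(H) = 0.1628/(1+0.1628) ≈ 0.14.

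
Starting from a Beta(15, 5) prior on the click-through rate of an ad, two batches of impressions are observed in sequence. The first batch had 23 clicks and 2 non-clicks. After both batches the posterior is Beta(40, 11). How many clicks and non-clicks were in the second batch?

Because Beta–binomial updating is additive in the counts, the combined data contributed (α_post−α_prior, β_post−β_prior) successes and failures.
Total across both batches: 40−15=25 clicks, 11−5=6 non-clicks.
Subtract the first batch: 25−23=2 clicks and 6−2=4 non-clicks.

2 clicks and 4 non-clicks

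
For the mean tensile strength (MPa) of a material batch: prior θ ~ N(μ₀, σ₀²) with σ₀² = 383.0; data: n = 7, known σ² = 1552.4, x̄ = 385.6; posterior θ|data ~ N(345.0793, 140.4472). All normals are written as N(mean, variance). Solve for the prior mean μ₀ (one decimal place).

μ₀ = 275.1

With known observation variance, the Normal–Normal posterior has precision τ_n = τ₀ + n/σ² and mean μ_n = (τ₀μ₀ + (n/σ²)x̄)/τ_n.
Here τ₀ = 1/383.0 = 0.002611 and τ_data = 7/1552.4 = 0.004509, so τ_n = 0.007120.
Rearranging for μ₀: μ₀ = (μ_n·τ_n − τ_data·x̄)/τ₀ = (345.0793·0.007120 − 0.004509·385.6) / 0.002611 = 0.718294/0.002611 ≈ 275.1.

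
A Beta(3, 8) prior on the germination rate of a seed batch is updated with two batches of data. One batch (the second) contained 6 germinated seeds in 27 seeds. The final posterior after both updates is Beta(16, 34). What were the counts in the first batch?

7 germinated seeds and 5 non-germinating seeds

Sequential conjugate updates are equivalent to a single update on the pooled data, so total successes = posterior α − prior α and total failures = posterior β − prior β.
Total across both batches: 16−3=13 germinated seeds, 34−8=26 non-germinating seeds.
Subtract the second batch: 13−6=7 germinated seeds and 26−21=5 non-germinating seeds.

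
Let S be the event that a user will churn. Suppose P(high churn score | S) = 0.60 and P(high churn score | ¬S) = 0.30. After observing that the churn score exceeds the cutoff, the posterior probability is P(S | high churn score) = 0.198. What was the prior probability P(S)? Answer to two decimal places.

P(S) = 0.11

In odds form, posterior odds = prior odds × likelihood ratio, so prior odds = posterior odds ÷ LR.
Posterior odds = 0.198/(1−0.198) = 0.2469. LR = 0.60/0.30 = 2.0000.
Prior odds = 0.2469/2.0000 = 0.1235, so P(S) = 0.1235/(1+0.1235) ≈ 0.11.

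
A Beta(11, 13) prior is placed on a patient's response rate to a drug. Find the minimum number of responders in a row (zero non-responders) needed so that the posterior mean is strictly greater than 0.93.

After k responders and 0 non-responders the posterior is Beta(11+k, 13), with mean (11+k)/(11+13+k).
Set (11+k)/(24+k) > 0.93 and solve: k > (0.93·24 − 11)/(1 − 0.93) = 161.714.
The smallest integer exceeding 161.714 is 162.

k = 162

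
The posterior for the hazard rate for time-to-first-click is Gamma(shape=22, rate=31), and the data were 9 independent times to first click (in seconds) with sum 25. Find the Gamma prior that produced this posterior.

Gamma–exponential conjugacy: posterior shape = α + n, posterior rate = β + Σtᵢ.
So α = 22 − 9 = 13 and β = 31 − 25 = 6.

Gamma(shape=13, rate=6)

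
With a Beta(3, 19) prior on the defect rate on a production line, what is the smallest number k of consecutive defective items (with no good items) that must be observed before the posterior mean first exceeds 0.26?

After k defective items and 0 good items the posterior is Beta(3+k, 19), with mean (3+k)/(3+19+k).
Set (3+k)/(22+k) > 0.26 and solve: k > (0.26·22 − 3)/(1 − 0.26) = 3.676.
The smallest integer exceeding 3.676 is 4, and checking k=4: (7)/(26) = 0.2692 > 0.26.

k = 4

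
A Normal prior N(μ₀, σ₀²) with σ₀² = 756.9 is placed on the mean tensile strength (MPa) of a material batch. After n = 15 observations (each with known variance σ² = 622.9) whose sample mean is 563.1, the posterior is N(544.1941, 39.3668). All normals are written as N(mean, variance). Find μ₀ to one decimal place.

With known observation variance, the Normal–Normal posterior has precision τ_n = τ₀ + n/σ² and mean μ_n = (τ₀μ₀ + (n/σ²)x̄)/τ_n.
Here τ₀ = 1/756.9 = 0.001321 and τ_data = 15/622.9 = 0.024081, so τ_n = 0.025402.
Rearranging for μ₀: μ₀ = (μ_n·τ_n − τ_data·x̄)/τ₀ = (544.1941·0.025402 − 0.024081·563.1) / 0.001321 = 0.263607/0.001321 ≈ 199.6.

μ₀ = 199.6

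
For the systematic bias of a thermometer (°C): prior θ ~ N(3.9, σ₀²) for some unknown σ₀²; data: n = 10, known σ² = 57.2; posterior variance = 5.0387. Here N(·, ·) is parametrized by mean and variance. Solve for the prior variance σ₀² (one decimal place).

Posterior precision equals prior precision plus data precision: 1/σ_n² = 1/σ₀² + n/σ².
So 1/σ₀² = 1/5.0387 − 10/57.2 = 0.198464 − 0.174825 = 0.023639.
Hence σ₀² = 1/0.023639 ≈ 42.3.

σ₀² = 42.3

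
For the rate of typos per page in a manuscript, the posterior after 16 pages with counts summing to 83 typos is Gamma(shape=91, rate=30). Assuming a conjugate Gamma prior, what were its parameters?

Gamma(shape=8, rate=14)

Gamma–Poisson conjugacy: posterior shape = α + Σxᵢ, posterior rate = β + n.
So α = 91 − 83 = 8 and β = 30 − 16 = 14.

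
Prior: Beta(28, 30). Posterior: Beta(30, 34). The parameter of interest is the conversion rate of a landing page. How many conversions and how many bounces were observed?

Under Beta–binomial conjugacy the posterior parameters are (α+s, β+f).
Match parameters: s=30−28=2, f=34−30=4.

2 conversions and 4 bounces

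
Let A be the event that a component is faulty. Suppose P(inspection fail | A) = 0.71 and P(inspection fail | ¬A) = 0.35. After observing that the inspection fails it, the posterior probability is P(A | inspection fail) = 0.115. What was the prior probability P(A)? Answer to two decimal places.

P(A) = 0.06

Bayes' rule in odds form gives O(A|E) = O(A)·[P(E|A)/P(E|¬A)], hence O(A) = O(A|E)/LR.
Posterior odds = 0.115/(1−0.115) = 0.1299. LR = 0.71/0.35 = 2.0286.
Prior odds = 0.1299/2.0286 = 0.0640, so P(A) = 0.0640/(1+0.0640) ≈ 0.06.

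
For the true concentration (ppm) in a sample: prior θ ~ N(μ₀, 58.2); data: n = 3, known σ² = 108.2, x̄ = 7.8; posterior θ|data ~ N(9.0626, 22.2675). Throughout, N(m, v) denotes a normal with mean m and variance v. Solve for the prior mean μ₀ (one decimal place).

μ₀ = 11.1

The posterior mean is a precision-weighted average: μ_n = (τ₀μ₀ + τ_data·x̄)/(τ₀+τ_data), with τ₀=1/σ₀² and τ_data=n/σ².
Here τ₀ = 1/58.2 = 0.017182 and τ_data = 3/108.2 = 0.027726, so τ_n = 0.044908.
Rearranging for μ₀: μ₀ = (μ_n·τ_n − τ_data·x̄)/τ₀ = (9.0626·0.044908 − 0.027726·7.8) / 0.017182 = 0.190720/0.017182 ≈ 11.1.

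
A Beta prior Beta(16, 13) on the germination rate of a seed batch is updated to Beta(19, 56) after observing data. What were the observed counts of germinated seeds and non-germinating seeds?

3 germinated seeds and 43 non-germinating seeds

A Beta(a, b) prior with s successes and f failures in binomial data gives a Beta(a+s, b+f) posterior.
So s = 19 − 16 = 3 and f = 56 − 13 = 43.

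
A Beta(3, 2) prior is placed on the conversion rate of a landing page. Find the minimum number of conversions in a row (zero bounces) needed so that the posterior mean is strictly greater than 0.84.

After k conversions and 0 bounces the posterior is Beta(3+k, 2), with mean (3+k)/(3+2+k).
Set (3+k)/(5+k) > 0.84 and solve: k > (0.84·5 − 3)/(1 − 0.84) = 7.500.
The smallest integer exceeding 7.500 is 8, and checking k=8: (11)/(13) = 0.8462 > 0.84.

k = 8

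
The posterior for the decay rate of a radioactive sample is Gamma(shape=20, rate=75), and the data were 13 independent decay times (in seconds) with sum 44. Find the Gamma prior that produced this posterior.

Gamma–exponential conjugacy: posterior shape = α + n, posterior rate = β + Σtᵢ.
So α = 20 − 13 = 7 and β = 75 − 44 = 31.

Gamma(shape=7, rate=31)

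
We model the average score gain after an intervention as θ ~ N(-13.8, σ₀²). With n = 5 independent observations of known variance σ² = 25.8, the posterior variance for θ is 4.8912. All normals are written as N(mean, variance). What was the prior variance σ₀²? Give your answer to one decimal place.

σ₀² = 93.9

For the Normal–Normal model with known σ², precisions add: τ_n = τ₀ + n/σ².
So 1/σ₀² = 1/4.8912 − 5/25.8 = 0.204449 − 0.193798 = 0.010651.
Hence σ₀² = 1/0.010651 ≈ 93.9.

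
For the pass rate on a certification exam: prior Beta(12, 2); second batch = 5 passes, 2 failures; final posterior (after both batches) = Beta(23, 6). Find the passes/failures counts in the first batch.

Sequential conjugate updates are equivalent to a single update on the pooled data, so total successes = posterior α − prior α and total failures = posterior β − prior β.
Total across both batches: 23−12=11 passes, 6−2=4 failures.
Subtract the second batch: 11−5=6 passes and 4−2=2 failures.

6 passes and 2 failures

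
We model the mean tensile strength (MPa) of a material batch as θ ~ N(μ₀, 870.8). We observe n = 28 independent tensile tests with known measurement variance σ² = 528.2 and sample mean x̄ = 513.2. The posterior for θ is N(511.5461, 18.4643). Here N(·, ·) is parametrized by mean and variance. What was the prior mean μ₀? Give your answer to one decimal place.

μ₀ = 435.2

With known observation variance, the Normal–Normal posterior has precision τ_n = τ₀ + n/σ² and mean μ_n = (τ₀μ₀ + (n/σ²)x̄)/τ_n.
Here τ₀ = 1/870.8 = 0.001148 and τ_data = 28/528.2 = 0.053010, so τ_n = 0.054158.
Rearranging for μ₀: μ₀ = (μ_n·τ_n − τ_data·x̄)/τ₀ = (511.5461·0.054158 − 0.053010·513.2) / 0.001148 = 0.499582/0.001148 ≈ 435.2.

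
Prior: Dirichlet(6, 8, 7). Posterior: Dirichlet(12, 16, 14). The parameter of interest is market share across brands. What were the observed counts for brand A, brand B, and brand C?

counts (6, 8, 7)

For a Dirichlet(α) prior with multinomial counts c, the posterior is Dirichlet(α + c) componentwise.
Counts are posterior − prior componentwise: 12−6=6, 16−8=8, 14−7=7.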